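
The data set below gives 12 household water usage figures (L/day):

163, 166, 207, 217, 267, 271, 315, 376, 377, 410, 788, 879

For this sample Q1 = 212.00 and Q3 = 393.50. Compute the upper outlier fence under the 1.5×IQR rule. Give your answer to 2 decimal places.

IQR = Q3 − Q1 = 393.50 − 212.00 = 181.50.
Lower fence = Q1 − 1.5·IQR = 212.00 − 272.25 = -60.25.
Upper fence = Q3 + 1.5·IQR = 393.50 + 272.25 = 665.75.

665.75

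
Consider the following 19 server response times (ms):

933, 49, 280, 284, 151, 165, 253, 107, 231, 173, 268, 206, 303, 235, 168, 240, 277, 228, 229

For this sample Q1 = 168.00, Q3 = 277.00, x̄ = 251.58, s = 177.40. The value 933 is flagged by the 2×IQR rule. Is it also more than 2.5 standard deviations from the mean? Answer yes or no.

z = (933 − 251.58) / 177.40 = 3.84.
|z| = 3.84 > 2.5.

yes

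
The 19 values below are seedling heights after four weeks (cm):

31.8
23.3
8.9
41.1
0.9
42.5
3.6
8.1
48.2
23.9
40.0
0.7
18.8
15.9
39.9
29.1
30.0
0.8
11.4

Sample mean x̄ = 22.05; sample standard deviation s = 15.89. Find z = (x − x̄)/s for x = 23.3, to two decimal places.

0.08

z = (23.3 − 22.05) / 15.89 = 0.08.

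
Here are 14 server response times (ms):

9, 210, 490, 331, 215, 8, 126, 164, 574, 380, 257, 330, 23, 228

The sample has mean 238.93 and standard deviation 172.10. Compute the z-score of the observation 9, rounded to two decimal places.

z = (9 − 238.93) / 172.10 = -1.34.

-1.34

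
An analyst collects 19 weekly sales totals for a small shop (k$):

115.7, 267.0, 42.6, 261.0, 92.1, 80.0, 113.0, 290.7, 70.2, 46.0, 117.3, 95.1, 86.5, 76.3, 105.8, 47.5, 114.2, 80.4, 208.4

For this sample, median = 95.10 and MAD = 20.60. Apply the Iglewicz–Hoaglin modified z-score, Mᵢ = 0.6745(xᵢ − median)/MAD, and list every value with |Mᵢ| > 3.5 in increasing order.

|Mᵢ| > 3.5 ⇔ |xᵢ − 95.10| > 3.5·20.60/0.6745 = 106.89.
So outliers lie outside [-11.79, 201.99].
208.4: M = 3.71 → outlier.
261.0: M = 5.43 → outlier.
267.0: M = 5.63 → outlier.
290.7: M = 6.40 → outlier.

208.4, 261.0, 267.0, 290.7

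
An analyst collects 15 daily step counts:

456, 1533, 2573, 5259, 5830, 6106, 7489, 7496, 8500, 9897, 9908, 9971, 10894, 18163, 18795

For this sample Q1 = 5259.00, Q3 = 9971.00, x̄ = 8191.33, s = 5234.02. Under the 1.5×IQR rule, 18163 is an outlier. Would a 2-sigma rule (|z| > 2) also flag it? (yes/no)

z = (18163 − 8191.33) / 5234.02 = 1.91.
|z| = 1.91 ≤ 2.

no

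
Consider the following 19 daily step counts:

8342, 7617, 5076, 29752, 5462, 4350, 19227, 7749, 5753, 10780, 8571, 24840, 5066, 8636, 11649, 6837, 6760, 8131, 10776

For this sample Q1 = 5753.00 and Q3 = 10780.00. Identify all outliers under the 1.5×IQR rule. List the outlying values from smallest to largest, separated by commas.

IQR = Q3 − Q1 = 10780.00 − 5753.00 = 5027.00.
Lower fence = Q1 − 1.5·IQR = 5753.00 − 7540.50 = -1787.50.
Upper fence = Q3 + 1.5·IQR = 10780.00 + 7540.50 = 18320.50.
19227 > 18320.50 → outlier.
24840 > 18320.50 → outlier.
29752 > 18320.50 → outlier.
All remaining values lie within [-1787.50, 18320.50].

19227, 24840, 29752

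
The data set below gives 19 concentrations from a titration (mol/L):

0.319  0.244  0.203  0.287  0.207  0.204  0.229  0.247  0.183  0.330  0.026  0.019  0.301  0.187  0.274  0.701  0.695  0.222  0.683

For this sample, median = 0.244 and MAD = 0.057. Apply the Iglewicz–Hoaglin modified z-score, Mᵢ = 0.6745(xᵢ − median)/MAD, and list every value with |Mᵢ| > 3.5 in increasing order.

|Mᵢ| > 3.5 ⇔ |xᵢ − 0.244| > 3.5·0.057/0.6745 = 0.296.
So outliers lie outside [-0.052, 0.540].
0.683: M = 5.19 → outlier.
0.695: M = 5.34 → outlier.
0.701: M = 5.41 → outlier.

0.683, 0.695, 0.701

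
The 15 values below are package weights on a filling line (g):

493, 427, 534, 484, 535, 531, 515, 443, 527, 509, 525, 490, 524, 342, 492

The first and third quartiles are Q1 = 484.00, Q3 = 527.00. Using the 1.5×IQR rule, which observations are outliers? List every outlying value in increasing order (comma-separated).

342

IQR = Q3 − Q1 = 527.00 − 484.00 = 43.00.
Lower fence = Q1 − 1.5·IQR = 484.00 − 64.50 = 419.50.
Upper fence = Q3 + 1.5·IQR = 527.00 + 64.50 = 591.50.
342 < 419.50 → outlier.
All remaining values lie within [419.50, 591.50].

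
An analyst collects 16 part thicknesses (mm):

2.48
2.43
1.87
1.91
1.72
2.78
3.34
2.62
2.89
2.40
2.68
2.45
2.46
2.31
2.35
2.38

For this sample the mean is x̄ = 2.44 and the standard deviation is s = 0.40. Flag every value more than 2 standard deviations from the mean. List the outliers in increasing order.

Cutoffs at x̄ ± 2s: 2.44 ± 2·0.40 = [1.64, 3.24].
3.34: z = 2.25, |z| > 2 → outlier.
Every other value lies within [1.64, 3.24].

3.34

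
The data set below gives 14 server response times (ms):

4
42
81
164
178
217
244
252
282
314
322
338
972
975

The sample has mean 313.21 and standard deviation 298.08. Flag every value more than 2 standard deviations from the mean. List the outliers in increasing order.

Cutoffs at x̄ ± 2s: 313.21 ± 2·298.08 = [-282.95, 909.37].
972: z = 2.21, |z| > 2 → outlier.
975: z = 2.22, |z| > 2 → outlier.
Every other value lies within [-282.95, 909.37].

972, 975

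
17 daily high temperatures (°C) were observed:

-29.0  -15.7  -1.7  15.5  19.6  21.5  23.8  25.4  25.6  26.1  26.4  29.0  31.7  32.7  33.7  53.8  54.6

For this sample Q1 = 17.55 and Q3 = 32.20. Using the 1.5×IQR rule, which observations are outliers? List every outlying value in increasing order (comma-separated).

IQR = Q3 − Q1 = 32.20 − 17.55 = 14.65.
Lower fence = Q1 − 1.5·IQR = 17.55 − 21.975 = -4.425.
Upper fence = Q3 + 1.5·IQR = 32.20 + 21.975 = 54.175.
-29.0 < -4.425 → outlier.
-15.7 < -4.425 → outlier.
54.6 > 54.175 → outlier.
All remaining values lie within [-4.425, 54.175].

-29.0, -15.7, 54.6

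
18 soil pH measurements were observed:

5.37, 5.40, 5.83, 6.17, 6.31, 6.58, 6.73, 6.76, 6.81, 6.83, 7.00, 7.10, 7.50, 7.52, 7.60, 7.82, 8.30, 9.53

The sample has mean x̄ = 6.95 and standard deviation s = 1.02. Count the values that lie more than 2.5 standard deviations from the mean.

1

Cutoffs: x̄ ± 2.5s = [4.40, 9.50].
Outside the cutoffs: 9.53.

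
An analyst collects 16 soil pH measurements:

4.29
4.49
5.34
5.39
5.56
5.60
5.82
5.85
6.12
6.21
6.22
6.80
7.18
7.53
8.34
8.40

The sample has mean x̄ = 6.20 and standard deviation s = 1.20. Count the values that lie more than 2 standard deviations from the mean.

0

Cutoffs: x̄ ± 2s = [3.80, 8.60].
Every value lies within the cutoffs.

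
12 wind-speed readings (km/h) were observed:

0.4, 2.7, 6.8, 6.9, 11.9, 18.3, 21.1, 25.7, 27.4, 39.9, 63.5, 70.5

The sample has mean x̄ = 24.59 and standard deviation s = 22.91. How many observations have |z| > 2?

1

Cutoffs: x̄ ± 2s = [-21.23, 70.41].
Outside the cutoffs: 70.5.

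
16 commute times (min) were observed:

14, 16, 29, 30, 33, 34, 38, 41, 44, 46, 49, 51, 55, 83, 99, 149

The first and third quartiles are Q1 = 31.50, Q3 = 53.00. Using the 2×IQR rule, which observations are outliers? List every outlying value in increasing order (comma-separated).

IQR = Q3 − Q1 = 53.00 − 31.50 = 21.50.
Lower fence = Q1 − 2·IQR = 31.50 − 43.00 = -11.50.
Upper fence = Q3 + 2·IQR = 53.00 + 43.00 = 96.00.
99 > 96.00 → outlier.
149 > 96.00 → outlier.
All remaining values lie within [-11.50, 96.00].

99, 149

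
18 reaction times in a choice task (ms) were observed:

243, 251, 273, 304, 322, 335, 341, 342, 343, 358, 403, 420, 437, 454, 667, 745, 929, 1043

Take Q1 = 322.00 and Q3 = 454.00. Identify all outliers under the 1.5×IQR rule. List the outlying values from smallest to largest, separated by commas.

667, 745, 929, 1043

IQR = Q3 − Q1 = 454.00 − 322.00 = 132.00.
Lower fence = Q1 − 1.5·IQR = 322.00 − 198.00 = 124.00.
Upper fence = Q3 + 1.5·IQR = 454.00 + 198.00 = 652.00.
667 > 652.00 → outlier.
745 > 652.00 → outlier.
929 > 652.00 → outlier.
1043 > 652.00 → outlier.
All remaining values lie within [124.00, 652.00].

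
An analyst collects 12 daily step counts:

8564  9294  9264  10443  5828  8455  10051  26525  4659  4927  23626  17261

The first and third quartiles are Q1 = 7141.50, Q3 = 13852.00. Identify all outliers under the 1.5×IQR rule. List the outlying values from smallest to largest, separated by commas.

26525

IQR = Q3 − Q1 = 13852.00 − 7141.50 = 6710.50.
Lower fence = Q1 − 1.5·IQR = 7141.50 − 10065.75 = -2924.25.
Upper fence = Q3 + 1.5·IQR = 13852.00 + 10065.75 = 23917.75.
26525 > 23917.75 → outlier.
All remaining values lie within [-2924.25, 23917.75].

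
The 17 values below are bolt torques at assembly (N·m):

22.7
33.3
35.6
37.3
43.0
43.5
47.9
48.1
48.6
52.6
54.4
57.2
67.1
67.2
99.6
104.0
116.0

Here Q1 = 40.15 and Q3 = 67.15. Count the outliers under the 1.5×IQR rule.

IQR = 27.00; fences at 40.15 − 40.50 = -0.35 and 67.15 + 40.50 = 107.65.
Outside the cutoffs: 116.0.

1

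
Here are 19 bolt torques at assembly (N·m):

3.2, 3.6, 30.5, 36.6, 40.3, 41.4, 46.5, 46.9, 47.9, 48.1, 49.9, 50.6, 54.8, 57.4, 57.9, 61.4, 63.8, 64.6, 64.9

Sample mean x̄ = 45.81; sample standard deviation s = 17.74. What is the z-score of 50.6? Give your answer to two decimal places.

z = (50.6 − 45.81) / 17.74 = 0.27.

0.27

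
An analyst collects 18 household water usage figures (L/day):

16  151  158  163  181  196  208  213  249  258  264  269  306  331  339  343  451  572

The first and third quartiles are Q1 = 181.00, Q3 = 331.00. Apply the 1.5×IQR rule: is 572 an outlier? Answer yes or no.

yes

IQR = Q3 − Q1 = 331.00 − 181.00 = 150.00.
Lower fence = Q1 − 1.5·IQR = 181.00 − 225.00 = -44.00.
Upper fence = Q3 + 1.5·IQR = 331.00 + 225.00 = 556.00.
572 lies above the upper fence.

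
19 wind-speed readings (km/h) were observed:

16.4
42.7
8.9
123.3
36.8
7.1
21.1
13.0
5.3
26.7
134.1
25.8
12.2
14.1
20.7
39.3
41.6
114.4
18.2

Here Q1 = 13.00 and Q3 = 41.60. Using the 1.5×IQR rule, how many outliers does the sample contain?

IQR = 28.60; fences at 13.00 − 42.90 = -29.90 and 41.60 + 42.90 = 84.50.
Outside the cutoffs: 114.4, 123.3, 134.1.

3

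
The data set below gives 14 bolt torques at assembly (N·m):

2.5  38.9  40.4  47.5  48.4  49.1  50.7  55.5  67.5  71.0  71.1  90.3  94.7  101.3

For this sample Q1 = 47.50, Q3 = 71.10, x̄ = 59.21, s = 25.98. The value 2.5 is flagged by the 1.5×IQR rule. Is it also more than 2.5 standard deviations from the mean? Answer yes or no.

no

z = (2.5 − 59.21) / 25.98 = -2.18.
|z| = 2.18 ≤ 2.5.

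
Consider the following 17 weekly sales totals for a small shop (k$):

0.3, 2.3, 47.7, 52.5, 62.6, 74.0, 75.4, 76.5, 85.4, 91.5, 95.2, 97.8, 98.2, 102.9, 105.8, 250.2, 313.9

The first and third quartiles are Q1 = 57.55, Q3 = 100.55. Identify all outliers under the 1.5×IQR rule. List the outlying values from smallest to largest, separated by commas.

250.2, 313.9

IQR = Q3 − Q1 = 100.55 − 57.55 = 43.00.
Lower fence = Q1 − 1.5·IQR = 57.55 − 64.50 = -6.95.
Upper fence = Q3 + 1.5·IQR = 100.55 + 64.50 = 165.05.
250.2 > 165.05 → outlier.
313.9 > 165.05 → outlier.
All remaining values lie within [-6.95, 165.05].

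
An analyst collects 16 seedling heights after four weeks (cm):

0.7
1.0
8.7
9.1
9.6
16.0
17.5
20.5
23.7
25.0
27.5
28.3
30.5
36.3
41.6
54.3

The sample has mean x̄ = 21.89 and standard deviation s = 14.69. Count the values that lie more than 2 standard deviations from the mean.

Cutoffs: x̄ ± 2s = [-7.49, 51.27].
Outside the cutoffs: 54.3.

1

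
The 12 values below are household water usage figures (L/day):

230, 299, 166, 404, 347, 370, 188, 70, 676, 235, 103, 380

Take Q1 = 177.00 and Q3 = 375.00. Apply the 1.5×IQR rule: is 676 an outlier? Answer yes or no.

IQR = Q3 − Q1 = 375.00 − 177.00 = 198.00.
Lower fence = Q1 − 1.5·IQR = 177.00 − 297.00 = -120.00.
Upper fence = Q3 + 1.5·IQR = 375.00 + 297.00 = 672.00.
676 lies above the upper fence.

yes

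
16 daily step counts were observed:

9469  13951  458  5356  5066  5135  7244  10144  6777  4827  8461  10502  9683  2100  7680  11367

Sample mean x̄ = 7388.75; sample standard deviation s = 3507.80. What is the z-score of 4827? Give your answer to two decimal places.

z = (4827 − 7388.75) / 3507.80 = -0.73.

-0.73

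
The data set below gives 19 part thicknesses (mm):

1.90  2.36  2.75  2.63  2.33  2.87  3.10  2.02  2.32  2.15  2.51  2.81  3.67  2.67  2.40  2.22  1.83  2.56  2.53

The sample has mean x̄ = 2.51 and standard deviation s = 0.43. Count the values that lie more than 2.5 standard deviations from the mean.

Cutoffs: x̄ ± 2.5s = [1.435, 3.585].
Outside the cutoffs: 3.67.

1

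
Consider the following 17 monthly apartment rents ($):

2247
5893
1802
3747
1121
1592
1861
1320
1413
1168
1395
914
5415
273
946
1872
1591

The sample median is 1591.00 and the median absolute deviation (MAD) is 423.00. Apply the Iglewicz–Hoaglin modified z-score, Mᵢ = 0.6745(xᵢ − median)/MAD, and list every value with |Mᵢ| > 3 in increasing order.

|Mᵢ| > 3 ⇔ |xᵢ − 1591.00| > 3·423.00/0.6745 = 1881.39.
So outliers lie outside [-290.39, 3472.39].
3747: M = 3.44 → outlier.
5415: M = 6.10 → outlier.
5893: M = 6.86 → outlier.

3747, 5415, 5893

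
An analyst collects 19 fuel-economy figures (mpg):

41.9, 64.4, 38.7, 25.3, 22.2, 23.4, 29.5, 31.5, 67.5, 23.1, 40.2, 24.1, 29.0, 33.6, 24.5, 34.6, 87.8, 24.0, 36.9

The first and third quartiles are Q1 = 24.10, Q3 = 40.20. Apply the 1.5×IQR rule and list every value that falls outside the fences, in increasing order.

IQR = Q3 − Q1 = 40.20 − 24.10 = 16.10.
Lower fence = Q1 − 1.5·IQR = 24.10 − 24.15 = -0.05.
Upper fence = Q3 + 1.5·IQR = 40.20 + 24.15 = 64.35.
64.4 > 64.35 → outlier.
67.5 > 64.35 → outlier.
87.8 > 64.35 → outlier.
All remaining values lie within [-0.05, 64.35].

64.4, 67.5, 87.8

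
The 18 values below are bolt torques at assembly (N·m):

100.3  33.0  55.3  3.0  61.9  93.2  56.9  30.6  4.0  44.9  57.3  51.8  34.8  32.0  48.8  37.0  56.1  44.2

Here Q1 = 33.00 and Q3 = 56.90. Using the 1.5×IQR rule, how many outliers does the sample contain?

2

IQR = 23.90; fences at 33.00 − 35.85 = -2.85 and 56.90 + 35.85 = 92.75.
Outside the cutoffs: 93.2, 100.3.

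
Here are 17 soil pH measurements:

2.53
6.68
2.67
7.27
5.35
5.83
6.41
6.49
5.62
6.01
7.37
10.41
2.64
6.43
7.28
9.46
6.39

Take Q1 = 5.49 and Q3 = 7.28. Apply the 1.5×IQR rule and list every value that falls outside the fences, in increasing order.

IQR = Q3 − Q1 = 7.28 − 5.49 = 1.79.
Lower fence = Q1 − 1.5·IQR = 5.49 − 2.685 = 2.805.
Upper fence = Q3 + 1.5·IQR = 7.28 + 2.685 = 9.965.
2.53 < 2.805 → outlier.
2.64 < 2.805 → outlier.
2.67 < 2.805 → outlier.
10.41 > 9.965 → outlier.
All remaining values lie within [2.805, 9.965].

2.53, 2.64, 2.67, 10.41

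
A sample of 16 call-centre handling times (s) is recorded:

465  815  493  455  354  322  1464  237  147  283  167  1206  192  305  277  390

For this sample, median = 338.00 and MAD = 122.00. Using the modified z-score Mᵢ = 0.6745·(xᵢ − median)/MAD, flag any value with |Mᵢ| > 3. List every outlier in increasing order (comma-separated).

1206, 1464

|Mᵢ| > 3 ⇔ |xᵢ − 338.00| > 3·122.00/0.6745 = 542.62.
So outliers lie outside [-204.62, 880.62].
1206: M = 4.80 → outlier.
1464: M = 6.23 → outlier.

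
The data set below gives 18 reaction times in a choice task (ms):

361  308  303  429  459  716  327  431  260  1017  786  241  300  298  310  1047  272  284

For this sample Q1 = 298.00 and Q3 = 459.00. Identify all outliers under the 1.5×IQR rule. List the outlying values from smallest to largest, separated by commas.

IQR = Q3 − Q1 = 459.00 − 298.00 = 161.00.
Lower fence = Q1 − 1.5·IQR = 298.00 − 241.50 = 56.50.
Upper fence = Q3 + 1.5·IQR = 459.00 + 241.50 = 700.50.
716 > 700.50 → outlier.
786 > 700.50 → outlier.
1017 > 700.50 → outlier.
1047 > 700.50 → outlier.
All remaining values lie within [56.50, 700.50].

716, 786, 1017, 1047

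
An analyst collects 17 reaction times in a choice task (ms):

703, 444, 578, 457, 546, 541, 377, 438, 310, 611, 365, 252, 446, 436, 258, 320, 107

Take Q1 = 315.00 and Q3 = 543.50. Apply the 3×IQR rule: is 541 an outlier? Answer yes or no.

IQR = Q3 − Q1 = 543.50 − 315.00 = 228.50.
Lower fence = Q1 − 3·IQR = 315.00 − 685.50 = -370.50.
Upper fence = Q3 + 3·IQR = 543.50 + 685.50 = 1229.00.
541 lies within [-370.50, 1229.00].

no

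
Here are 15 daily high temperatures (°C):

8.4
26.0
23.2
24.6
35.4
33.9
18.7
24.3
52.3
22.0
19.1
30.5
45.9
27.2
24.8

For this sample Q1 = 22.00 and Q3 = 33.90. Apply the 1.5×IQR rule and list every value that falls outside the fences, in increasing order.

52.3

IQR = Q3 − Q1 = 33.90 − 22.00 = 11.90.
Lower fence = Q1 − 1.5·IQR = 22.00 − 17.85 = 4.15.
Upper fence = Q3 + 1.5·IQR = 33.90 + 17.85 = 51.75.
52.3 > 51.75 → outlier.
All remaining values lie within [4.15, 51.75].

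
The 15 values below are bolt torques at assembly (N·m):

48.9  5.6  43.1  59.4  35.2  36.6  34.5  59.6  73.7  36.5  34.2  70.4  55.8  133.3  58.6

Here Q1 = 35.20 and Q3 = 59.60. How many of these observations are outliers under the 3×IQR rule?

IQR = 24.40; fences at 35.20 − 73.20 = -38.00 and 59.60 + 73.20 = 132.80.
Outside the cutoffs: 133.3.

1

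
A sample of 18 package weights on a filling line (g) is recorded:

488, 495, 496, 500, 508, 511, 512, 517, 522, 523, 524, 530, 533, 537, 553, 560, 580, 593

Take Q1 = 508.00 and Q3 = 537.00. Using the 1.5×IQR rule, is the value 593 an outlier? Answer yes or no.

yes

IQR = Q3 − Q1 = 537.00 − 508.00 = 29.00.
Lower fence = Q1 − 1.5·IQR = 508.00 − 43.50 = 464.50.
Upper fence = Q3 + 1.5·IQR = 537.00 + 43.50 = 580.50.
593 lies above the upper fence.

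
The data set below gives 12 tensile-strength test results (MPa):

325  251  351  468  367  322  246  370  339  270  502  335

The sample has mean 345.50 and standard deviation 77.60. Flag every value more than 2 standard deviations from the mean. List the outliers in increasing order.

Cutoffs at x̄ ± 2s: 345.50 ± 2·77.60 = [190.30, 500.70].
502: z = 2.02, |z| > 2 → outlier.
Every other value lies within [190.30, 500.70].

502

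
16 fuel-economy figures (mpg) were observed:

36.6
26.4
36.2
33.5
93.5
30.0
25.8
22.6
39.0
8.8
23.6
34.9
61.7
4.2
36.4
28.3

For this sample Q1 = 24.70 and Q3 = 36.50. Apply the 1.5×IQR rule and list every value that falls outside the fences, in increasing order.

4.2, 61.7, 93.5

IQR = Q3 − Q1 = 36.50 − 24.70 = 11.80.
Lower fence = Q1 − 1.5·IQR = 24.70 − 17.70 = 7.00.
Upper fence = Q3 + 1.5·IQR = 36.50 + 17.70 = 54.20.
4.2 < 7.00 → outlier.
61.7 > 54.20 → outlier.
93.5 > 54.20 → outlier.
All remaining values lie within [7.00, 54.20].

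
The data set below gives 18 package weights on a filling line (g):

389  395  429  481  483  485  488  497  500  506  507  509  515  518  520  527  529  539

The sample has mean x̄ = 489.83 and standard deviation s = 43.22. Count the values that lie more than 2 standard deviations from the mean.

2

Cutoffs: x̄ ± 2s = [403.39, 576.27].
Outside the cutoffs: 389, 395.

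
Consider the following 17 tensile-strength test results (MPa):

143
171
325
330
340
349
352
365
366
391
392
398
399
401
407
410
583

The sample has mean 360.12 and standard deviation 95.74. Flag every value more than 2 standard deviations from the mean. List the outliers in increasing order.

143, 583

Cutoffs at x̄ ± 2s: 360.12 ± 2·95.74 = [168.64, 551.60].
143: z = -2.27, |z| > 2 → outlier.
583: z = 2.33, |z| > 2 → outlier.
Every other value lies within [168.64, 551.60].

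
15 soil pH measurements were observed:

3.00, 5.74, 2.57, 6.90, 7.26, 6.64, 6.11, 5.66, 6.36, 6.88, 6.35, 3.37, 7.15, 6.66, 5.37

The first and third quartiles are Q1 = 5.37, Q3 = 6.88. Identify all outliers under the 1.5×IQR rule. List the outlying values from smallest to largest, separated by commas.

2.57, 3.00

IQR = Q3 − Q1 = 6.88 − 5.37 = 1.51.
Lower fence = Q1 − 1.5·IQR = 5.37 − 2.265 = 3.105.
Upper fence = Q3 + 1.5·IQR = 6.88 + 2.265 = 9.145.
2.57 < 3.105 → outlier.
3.00 < 3.105 → outlier.
All remaining values lie within [3.105, 9.145].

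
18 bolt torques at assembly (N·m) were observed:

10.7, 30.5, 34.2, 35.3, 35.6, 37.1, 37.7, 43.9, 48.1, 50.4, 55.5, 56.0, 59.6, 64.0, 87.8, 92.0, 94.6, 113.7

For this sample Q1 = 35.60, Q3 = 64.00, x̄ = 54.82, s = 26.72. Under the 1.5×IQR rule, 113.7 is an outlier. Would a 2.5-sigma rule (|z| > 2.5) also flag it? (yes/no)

no

z = (113.7 − 54.82) / 26.72 = 2.20.
|z| = 2.20 ≤ 2.5.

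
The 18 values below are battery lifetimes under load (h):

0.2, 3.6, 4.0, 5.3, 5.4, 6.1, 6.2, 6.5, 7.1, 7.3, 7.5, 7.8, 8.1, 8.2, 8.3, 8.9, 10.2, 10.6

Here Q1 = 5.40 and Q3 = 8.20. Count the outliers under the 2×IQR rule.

0

IQR = 2.80; fences at 5.40 − 5.60 = -0.20 and 8.20 + 5.60 = 13.80.
Every value lies within the cutoffs.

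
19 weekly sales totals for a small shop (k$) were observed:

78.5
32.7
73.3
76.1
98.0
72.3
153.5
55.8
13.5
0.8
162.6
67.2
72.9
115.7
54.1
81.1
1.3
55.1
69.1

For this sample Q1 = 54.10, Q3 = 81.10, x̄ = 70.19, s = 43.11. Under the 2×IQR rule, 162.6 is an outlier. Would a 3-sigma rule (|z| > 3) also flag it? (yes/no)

z = (162.6 − 70.19) / 43.11 = 2.14.
|z| = 2.14 ≤ 3.

no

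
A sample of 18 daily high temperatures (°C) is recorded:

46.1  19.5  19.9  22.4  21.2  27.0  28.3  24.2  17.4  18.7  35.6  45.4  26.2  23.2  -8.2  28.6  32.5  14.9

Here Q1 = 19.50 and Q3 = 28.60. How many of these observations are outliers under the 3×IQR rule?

IQR = 9.10; fences at 19.50 − 27.30 = -7.80 and 28.60 + 27.30 = 55.90.
Outside the cutoffs: -8.2.

1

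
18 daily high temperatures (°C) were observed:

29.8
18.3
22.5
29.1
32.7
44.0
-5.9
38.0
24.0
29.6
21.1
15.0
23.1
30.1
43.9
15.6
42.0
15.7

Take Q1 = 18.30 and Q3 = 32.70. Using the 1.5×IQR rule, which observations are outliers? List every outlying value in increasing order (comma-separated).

-5.9

IQR = Q3 − Q1 = 32.70 − 18.30 = 14.40.
Lower fence = Q1 − 1.5·IQR = 18.30 − 21.60 = -3.30.
Upper fence = Q3 + 1.5·IQR = 32.70 + 21.60 = 54.30.
-5.9 < -3.30 → outlier.
All remaining values lie within [-3.30, 54.30].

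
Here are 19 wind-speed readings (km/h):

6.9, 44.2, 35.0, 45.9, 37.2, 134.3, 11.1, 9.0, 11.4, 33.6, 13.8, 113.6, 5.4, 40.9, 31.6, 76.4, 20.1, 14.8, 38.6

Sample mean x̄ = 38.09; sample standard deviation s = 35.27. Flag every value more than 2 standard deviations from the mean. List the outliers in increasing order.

113.6, 134.3

Cutoffs at x̄ ± 2s: 38.09 ± 2·35.27 = [-32.45, 108.63].
113.6: z = 2.14, |z| > 2 → outlier.
134.3: z = 2.73, |z| > 2 → outlier.
Every other value lies within [-32.45, 108.63].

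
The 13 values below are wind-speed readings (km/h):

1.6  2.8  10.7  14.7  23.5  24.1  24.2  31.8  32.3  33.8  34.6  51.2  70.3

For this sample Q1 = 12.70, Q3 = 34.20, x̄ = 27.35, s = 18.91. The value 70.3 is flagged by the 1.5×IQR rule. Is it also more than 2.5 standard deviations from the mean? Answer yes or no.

z = (70.3 − 27.35) / 18.91 = 2.27.
|z| = 2.27 ≤ 2.5.

no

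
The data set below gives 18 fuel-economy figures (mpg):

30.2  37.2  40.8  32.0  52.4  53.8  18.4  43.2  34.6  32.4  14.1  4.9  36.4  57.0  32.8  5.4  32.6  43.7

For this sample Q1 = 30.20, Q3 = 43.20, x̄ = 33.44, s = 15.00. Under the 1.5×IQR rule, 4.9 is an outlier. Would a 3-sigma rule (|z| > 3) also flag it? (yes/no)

no

z = (4.9 − 33.44) / 15.00 = -1.90.
|z| = 1.90 ≤ 3.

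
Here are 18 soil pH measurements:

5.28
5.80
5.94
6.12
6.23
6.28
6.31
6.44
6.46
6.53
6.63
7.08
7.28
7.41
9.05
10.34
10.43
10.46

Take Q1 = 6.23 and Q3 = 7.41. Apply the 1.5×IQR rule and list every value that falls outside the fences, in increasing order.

10.34, 10.43, 10.46

IQR = Q3 − Q1 = 7.41 − 6.23 = 1.18.
Lower fence = Q1 − 1.5·IQR = 6.23 − 1.77 = 4.46.
Upper fence = Q3 + 1.5·IQR = 7.41 + 1.77 = 9.18.
10.34 > 9.18 → outlier.
10.43 > 9.18 → outlier.
10.46 > 9.18 → outlier.
All remaining values lie within [4.46, 9.18].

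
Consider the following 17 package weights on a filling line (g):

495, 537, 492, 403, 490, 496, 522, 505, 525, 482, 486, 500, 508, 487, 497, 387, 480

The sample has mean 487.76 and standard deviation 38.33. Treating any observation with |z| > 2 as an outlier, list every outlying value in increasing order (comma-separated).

387, 403

Cutoffs at x̄ ± 2s: 487.76 ± 2·38.33 = [411.10, 564.42].
387: z = -2.63, |z| > 2 → outlier.
403: z = -2.21, |z| > 2 → outlier.
Every other value lies within [411.10, 564.42].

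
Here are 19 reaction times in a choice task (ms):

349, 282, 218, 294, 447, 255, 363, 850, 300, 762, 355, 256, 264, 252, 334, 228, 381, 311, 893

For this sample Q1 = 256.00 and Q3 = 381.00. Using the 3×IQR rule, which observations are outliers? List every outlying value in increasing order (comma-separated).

762, 850, 893

IQR = Q3 − Q1 = 381.00 − 256.00 = 125.00.
Lower fence = Q1 − 3·IQR = 256.00 − 375.00 = -119.00.
Upper fence = Q3 + 3·IQR = 381.00 + 375.00 = 756.00.
762 > 756.00 → outlier.
850 > 756.00 → outlier.
893 > 756.00 → outlier.
All remaining values lie within [-119.00, 756.00].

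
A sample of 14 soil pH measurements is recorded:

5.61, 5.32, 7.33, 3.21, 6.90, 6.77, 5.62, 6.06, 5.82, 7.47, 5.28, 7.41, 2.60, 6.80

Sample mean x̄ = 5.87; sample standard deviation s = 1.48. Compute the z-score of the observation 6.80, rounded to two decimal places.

0.63

z = (6.80 − 5.87) / 1.48 = 0.63.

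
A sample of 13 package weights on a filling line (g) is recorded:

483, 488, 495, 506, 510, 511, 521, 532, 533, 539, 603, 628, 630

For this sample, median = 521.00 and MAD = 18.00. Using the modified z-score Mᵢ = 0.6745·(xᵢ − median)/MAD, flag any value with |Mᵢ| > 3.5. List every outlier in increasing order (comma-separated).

628, 630

|Mᵢ| > 3.5 ⇔ |xᵢ − 521.00| > 3.5·18.00/0.6745 = 93.40.
So outliers lie outside [427.60, 614.40].
628: M = 4.01 → outlier.
630: M = 4.08 → outlier.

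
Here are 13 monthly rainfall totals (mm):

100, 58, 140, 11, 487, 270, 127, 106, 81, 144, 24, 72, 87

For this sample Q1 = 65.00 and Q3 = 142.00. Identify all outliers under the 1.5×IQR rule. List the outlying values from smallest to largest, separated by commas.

IQR = Q3 − Q1 = 142.00 − 65.00 = 77.00.
Lower fence = Q1 − 1.5·IQR = 65.00 − 115.50 = -50.50.
Upper fence = Q3 + 1.5·IQR = 142.00 + 115.50 = 257.50.
270 > 257.50 → outlier.
487 > 257.50 → outlier.
All remaining values lie within [-50.50, 257.50].

270, 487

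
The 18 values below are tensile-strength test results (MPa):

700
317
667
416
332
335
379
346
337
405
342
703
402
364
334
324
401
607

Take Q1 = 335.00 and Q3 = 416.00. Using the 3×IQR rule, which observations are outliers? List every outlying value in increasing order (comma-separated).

667, 700, 703

IQR = Q3 − Q1 = 416.00 − 335.00 = 81.00.
Lower fence = Q1 − 3·IQR = 335.00 − 243.00 = 92.00.
Upper fence = Q3 + 3·IQR = 416.00 + 243.00 = 659.00.
667 > 659.00 → outlier.
700 > 659.00 → outlier.
703 > 659.00 → outlier.
All remaining values lie within [92.00, 659.00].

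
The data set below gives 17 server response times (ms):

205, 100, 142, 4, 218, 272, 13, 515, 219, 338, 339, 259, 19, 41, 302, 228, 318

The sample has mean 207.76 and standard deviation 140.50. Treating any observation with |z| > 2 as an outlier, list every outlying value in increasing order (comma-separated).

515

Cutoffs at x̄ ± 2s: 207.76 ± 2·140.50 = [-73.24, 488.76].
515: z = 2.19, |z| > 2 → outlier.
Every other value lies within [-73.24, 488.76].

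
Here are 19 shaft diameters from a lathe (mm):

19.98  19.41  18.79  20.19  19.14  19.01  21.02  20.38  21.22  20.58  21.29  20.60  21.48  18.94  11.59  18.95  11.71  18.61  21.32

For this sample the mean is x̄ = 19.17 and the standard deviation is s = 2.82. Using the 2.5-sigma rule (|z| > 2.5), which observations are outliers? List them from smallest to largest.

11.59, 11.71

Cutoffs at x̄ ± 2.5s: 19.17 ± 2.5·2.82 = [12.12, 26.22].
11.59: z = -2.69, |z| > 2.5 → outlier.
11.71: z = -2.65, |z| > 2.5 → outlier.
Every other value lies within [12.12, 26.22].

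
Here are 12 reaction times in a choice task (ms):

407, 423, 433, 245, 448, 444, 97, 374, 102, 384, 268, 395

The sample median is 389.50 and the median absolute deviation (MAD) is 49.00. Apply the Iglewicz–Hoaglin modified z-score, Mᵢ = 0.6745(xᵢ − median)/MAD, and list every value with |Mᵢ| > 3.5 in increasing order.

|Mᵢ| > 3.5 ⇔ |xᵢ − 389.50| > 3.5·49.00/0.6745 = 254.26.
So outliers lie outside [135.24, 643.76].
97: M = -4.03 → outlier.
102: M = -3.96 → outlier.

97, 102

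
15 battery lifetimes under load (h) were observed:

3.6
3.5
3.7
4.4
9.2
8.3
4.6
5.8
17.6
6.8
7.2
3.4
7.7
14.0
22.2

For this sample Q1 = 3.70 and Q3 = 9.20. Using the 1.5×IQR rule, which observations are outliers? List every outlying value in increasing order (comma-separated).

IQR = Q3 − Q1 = 9.20 − 3.70 = 5.50.
Lower fence = Q1 − 1.5·IQR = 3.70 − 8.25 = -4.55.
Upper fence = Q3 + 1.5·IQR = 9.20 + 8.25 = 17.45.
17.6 > 17.45 → outlier.
22.2 > 17.45 → outlier.
All remaining values lie within [-4.55, 17.45].

17.6, 22.2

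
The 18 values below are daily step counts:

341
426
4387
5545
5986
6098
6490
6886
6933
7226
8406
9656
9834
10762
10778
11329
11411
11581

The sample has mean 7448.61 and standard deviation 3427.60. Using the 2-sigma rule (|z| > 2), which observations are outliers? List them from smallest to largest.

Cutoffs at x̄ ± 2s: 7448.61 ± 2·3427.60 = [593.41, 14303.81].
341: z = -2.07, |z| > 2 → outlier.
426: z = -2.05, |z| > 2 → outlier.
Every other value lies within [593.41, 14303.81].

341, 426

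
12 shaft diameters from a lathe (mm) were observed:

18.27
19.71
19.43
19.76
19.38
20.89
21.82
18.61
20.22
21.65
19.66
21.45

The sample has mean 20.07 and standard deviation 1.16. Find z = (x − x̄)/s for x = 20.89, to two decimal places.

0.71

z = (20.89 − 20.07) / 1.16 = 0.71.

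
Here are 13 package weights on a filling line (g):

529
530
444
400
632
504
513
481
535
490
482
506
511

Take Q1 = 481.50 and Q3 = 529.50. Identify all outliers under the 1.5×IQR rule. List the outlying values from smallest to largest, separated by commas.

IQR = Q3 − Q1 = 529.50 − 481.50 = 48.00.
Lower fence = Q1 − 1.5·IQR = 481.50 − 72.00 = 409.50.
Upper fence = Q3 + 1.5·IQR = 529.50 + 72.00 = 601.50.
400 < 409.50 → outlier.
632 > 601.50 → outlier.
All remaining values lie within [409.50, 601.50].

400, 632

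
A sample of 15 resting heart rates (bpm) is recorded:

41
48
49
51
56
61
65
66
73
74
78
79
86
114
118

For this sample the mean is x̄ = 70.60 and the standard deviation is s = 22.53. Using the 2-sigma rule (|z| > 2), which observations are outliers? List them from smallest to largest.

Cutoffs at x̄ ± 2s: 70.60 ± 2·22.53 = [25.54, 115.66].
118: z = 2.10, |z| > 2 → outlier.
Every other value lies within [25.54, 115.66].

118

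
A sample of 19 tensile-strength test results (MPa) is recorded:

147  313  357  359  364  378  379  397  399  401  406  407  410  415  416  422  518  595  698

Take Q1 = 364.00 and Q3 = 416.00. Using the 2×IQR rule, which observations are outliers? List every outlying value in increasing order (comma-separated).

IQR = Q3 − Q1 = 416.00 − 364.00 = 52.00.
Lower fence = Q1 − 2·IQR = 364.00 − 104.00 = 260.00.
Upper fence = Q3 + 2·IQR = 416.00 + 104.00 = 520.00.
147 < 260.00 → outlier.
595 > 520.00 → outlier.
698 > 520.00 → outlier.
All remaining values lie within [260.00, 520.00].

147, 595, 698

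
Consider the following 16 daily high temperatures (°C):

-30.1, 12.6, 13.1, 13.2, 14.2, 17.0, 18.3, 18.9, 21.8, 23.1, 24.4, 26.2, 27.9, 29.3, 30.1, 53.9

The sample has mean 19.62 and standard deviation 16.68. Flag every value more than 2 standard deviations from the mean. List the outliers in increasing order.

Cutoffs at x̄ ± 2s: 19.62 ± 2·16.68 = [-13.74, 52.98].
-30.1: z = -2.98, |z| > 2 → outlier.
53.9: z = 2.06, |z| > 2 → outlier.
Every other value lies within [-13.74, 52.98].

-30.1, 53.9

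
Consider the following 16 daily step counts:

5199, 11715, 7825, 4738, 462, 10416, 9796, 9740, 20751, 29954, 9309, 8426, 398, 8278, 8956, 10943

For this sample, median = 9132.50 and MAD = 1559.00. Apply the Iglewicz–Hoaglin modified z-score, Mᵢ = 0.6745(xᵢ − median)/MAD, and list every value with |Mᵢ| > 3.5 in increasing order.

398, 462, 20751, 29954

|Mᵢ| > 3.5 ⇔ |xᵢ − 9132.50| > 3.5·1559.00/0.6745 = 8089.70.
So outliers lie outside [1042.80, 17222.20].
398: M = -3.78 → outlier.
462: M = -3.75 → outlier.
20751: M = 5.03 → outlier.
29954: M = 9.01 → outlier.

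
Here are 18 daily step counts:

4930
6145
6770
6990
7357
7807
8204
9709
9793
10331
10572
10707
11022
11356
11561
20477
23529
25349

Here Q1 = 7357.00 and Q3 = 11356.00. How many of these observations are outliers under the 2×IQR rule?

IQR = 3999.00; fences at 7357.00 − 7998.00 = -641.00 and 11356.00 + 7998.00 = 19354.00.
Outside the cutoffs: 20477, 23529, 25349.

3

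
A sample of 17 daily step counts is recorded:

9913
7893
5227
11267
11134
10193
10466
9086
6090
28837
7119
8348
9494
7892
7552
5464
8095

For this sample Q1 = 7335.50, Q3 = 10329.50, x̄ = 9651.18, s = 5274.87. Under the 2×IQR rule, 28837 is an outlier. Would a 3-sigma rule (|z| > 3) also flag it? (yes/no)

yes

z = (28837 − 9651.18) / 5274.87 = 3.64.
|z| = 3.64 > 3.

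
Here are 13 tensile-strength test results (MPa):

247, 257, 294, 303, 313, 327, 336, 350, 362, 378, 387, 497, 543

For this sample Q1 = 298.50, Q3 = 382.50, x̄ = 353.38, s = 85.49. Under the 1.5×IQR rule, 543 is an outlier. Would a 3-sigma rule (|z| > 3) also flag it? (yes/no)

z = (543 − 353.38) / 85.49 = 2.22.
|z| = 2.22 ≤ 3.

no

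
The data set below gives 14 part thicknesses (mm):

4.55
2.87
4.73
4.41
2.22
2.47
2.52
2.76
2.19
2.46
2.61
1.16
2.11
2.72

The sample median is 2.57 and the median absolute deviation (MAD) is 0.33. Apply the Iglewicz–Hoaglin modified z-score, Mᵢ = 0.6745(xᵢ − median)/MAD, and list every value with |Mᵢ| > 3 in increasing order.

|Mᵢ| > 3 ⇔ |xᵢ − 2.57| > 3·0.33/0.6745 = 1.47.
So outliers lie outside [1.10, 4.04].
4.41: M = 3.76 → outlier.
4.55: M = 4.05 → outlier.
4.73: M = 4.41 → outlier.

4.41, 4.55, 4.73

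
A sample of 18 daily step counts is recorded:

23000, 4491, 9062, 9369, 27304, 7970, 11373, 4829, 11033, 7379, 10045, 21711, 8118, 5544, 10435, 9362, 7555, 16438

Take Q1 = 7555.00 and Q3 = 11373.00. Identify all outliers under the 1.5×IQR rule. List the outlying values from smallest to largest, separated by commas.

IQR = Q3 − Q1 = 11373.00 − 7555.00 = 3818.00.
Lower fence = Q1 − 1.5·IQR = 7555.00 − 5727.00 = 1828.00.
Upper fence = Q3 + 1.5·IQR = 11373.00 + 5727.00 = 17100.00.
21711 > 17100.00 → outlier.
23000 > 17100.00 → outlier.
27304 > 17100.00 → outlier.
All remaining values lie within [1828.00, 17100.00].

21711, 23000, 27304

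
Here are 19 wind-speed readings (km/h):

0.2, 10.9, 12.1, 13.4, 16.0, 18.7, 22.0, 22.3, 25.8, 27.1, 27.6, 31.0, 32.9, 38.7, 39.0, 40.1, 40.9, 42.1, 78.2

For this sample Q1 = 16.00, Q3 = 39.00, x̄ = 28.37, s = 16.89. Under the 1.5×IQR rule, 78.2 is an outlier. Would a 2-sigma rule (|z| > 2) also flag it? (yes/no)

z = (78.2 − 28.37) / 16.89 = 2.95.
|z| = 2.95 > 2.

yes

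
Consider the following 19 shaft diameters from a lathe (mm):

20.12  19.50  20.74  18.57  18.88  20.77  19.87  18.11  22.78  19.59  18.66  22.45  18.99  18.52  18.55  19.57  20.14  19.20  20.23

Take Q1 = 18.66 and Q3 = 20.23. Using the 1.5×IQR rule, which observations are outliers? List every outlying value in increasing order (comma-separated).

IQR = Q3 − Q1 = 20.23 − 18.66 = 1.57.
Lower fence = Q1 − 1.5·IQR = 18.66 − 2.355 = 16.305.
Upper fence = Q3 + 1.5·IQR = 20.23 + 2.355 = 22.585.
22.78 > 22.585 → outlier.
All remaining values lie within [16.305, 22.585].

22.78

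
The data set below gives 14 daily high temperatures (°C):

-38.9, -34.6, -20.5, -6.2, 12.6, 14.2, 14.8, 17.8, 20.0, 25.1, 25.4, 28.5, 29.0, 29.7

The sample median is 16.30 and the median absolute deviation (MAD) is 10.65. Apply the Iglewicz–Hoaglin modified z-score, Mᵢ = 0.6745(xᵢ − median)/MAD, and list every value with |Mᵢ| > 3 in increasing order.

|Mᵢ| > 3 ⇔ |xᵢ − 16.30| > 3·10.65/0.6745 = 47.37.
So outliers lie outside [-31.07, 63.67].
-38.9: M = -3.50 → outlier.
-34.6: M = -3.22 → outlier.

-38.9, -34.6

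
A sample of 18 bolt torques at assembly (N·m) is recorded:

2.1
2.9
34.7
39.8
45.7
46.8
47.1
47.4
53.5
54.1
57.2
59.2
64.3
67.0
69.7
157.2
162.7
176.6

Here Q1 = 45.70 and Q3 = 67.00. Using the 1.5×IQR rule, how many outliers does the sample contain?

IQR = 21.30; fences at 45.70 − 31.95 = 13.75 and 67.00 + 31.95 = 98.95.
Outside the cutoffs: 2.1, 2.9, 157.2, 162.7, 176.6.

5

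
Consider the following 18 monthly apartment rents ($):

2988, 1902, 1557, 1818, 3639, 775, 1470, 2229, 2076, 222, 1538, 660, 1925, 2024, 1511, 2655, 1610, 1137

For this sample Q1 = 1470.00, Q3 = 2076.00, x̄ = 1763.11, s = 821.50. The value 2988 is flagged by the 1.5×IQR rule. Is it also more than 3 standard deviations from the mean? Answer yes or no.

no

z = (2988 − 1763.11) / 821.50 = 1.49.
|z| = 1.49 ≤ 3.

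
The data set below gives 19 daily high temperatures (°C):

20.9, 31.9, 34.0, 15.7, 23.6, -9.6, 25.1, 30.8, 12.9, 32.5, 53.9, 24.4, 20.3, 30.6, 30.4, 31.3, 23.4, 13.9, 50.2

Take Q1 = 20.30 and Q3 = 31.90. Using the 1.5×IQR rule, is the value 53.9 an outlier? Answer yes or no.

yes

IQR = Q3 − Q1 = 31.90 − 20.30 = 11.60.
Lower fence = Q1 − 1.5·IQR = 20.30 − 17.40 = 2.90.
Upper fence = Q3 + 1.5·IQR = 31.90 + 17.40 = 49.30.
53.9 lies above the upper fence.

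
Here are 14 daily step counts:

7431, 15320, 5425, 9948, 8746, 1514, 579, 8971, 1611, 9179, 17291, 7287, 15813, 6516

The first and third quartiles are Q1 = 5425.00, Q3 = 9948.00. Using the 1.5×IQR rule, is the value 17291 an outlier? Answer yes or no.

IQR = Q3 − Q1 = 9948.00 − 5425.00 = 4523.00.
Lower fence = Q1 − 1.5·IQR = 5425.00 − 6784.50 = -1359.50.
Upper fence = Q3 + 1.5·IQR = 9948.00 + 6784.50 = 16732.50.
17291 lies above the upper fence.

yes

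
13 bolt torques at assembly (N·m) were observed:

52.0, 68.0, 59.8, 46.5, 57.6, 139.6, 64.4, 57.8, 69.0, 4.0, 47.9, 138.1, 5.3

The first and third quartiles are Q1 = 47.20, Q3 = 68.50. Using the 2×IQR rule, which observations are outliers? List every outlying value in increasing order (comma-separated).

IQR = Q3 − Q1 = 68.50 − 47.20 = 21.30.
Lower fence = Q1 − 2·IQR = 47.20 − 42.60 = 4.60.
Upper fence = Q3 + 2·IQR = 68.50 + 42.60 = 111.10.
4.0 < 4.60 → outlier.
138.1 > 111.10 → outlier.
139.6 > 111.10 → outlier.
All remaining values lie within [4.60, 111.10].

4.0, 138.1, 139.6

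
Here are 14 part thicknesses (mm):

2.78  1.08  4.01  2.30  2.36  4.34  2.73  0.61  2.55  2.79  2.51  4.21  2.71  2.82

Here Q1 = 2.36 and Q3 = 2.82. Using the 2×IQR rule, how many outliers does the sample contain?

IQR = 0.46; fences at 2.36 − 0.92 = 1.44 and 2.82 + 0.92 = 3.74.
Outside the cutoffs: 0.61, 1.08, 4.01, 4.21, 4.34.

5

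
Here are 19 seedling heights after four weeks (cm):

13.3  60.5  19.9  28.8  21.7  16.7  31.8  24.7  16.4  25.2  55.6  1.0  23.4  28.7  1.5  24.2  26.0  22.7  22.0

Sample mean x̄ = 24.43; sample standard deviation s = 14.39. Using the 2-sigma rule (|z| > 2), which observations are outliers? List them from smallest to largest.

55.6, 60.5

Cutoffs at x̄ ± 2s: 24.43 ± 2·14.39 = [-4.35, 53.21].
55.6: z = 2.17, |z| > 2 → outlier.
60.5: z = 2.51, |z| > 2 → outlier.
Every other value lies within [-4.35, 53.21].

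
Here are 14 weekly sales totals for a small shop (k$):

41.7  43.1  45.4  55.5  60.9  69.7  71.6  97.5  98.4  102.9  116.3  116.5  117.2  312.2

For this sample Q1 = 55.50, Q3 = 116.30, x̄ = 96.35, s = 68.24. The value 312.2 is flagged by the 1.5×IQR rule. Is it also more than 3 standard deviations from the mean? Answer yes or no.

yes

z = (312.2 − 96.35) / 68.24 = 3.16.
|z| = 3.16 > 3.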